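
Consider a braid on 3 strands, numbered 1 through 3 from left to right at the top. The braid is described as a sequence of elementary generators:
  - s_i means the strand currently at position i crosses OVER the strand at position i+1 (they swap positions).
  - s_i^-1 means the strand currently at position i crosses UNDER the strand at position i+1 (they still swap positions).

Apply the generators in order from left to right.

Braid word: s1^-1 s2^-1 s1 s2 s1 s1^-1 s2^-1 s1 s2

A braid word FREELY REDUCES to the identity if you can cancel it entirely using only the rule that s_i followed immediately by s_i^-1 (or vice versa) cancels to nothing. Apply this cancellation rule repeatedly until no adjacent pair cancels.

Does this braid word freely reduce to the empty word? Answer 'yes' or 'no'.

Gen 1 (s1^-1): push. Stack: [s1^-1]
Gen 2 (s2^-1): push. Stack: [s1^-1 s2^-1]
Gen 3 (s1): push. Stack: [s1^-1 s2^-1 s1]
Gen 4 (s2): push. Stack: [s1^-1 s2^-1 s1 s2]
Gen 5 (s1): push. Stack: [s1^-1 s2^-1 s1 s2 s1]
Gen 6 (s1^-1): cancels prior s1. Stack: [s1^-1 s2^-1 s1 s2]
Gen 7 (s2^-1): cancels prior s2. Stack: [s1^-1 s2^-1 s1]
Gen 8 (s1): push. Stack: [s1^-1 s2^-1 s1 s1]
Gen 9 (s2): push. Stack: [s1^-1 s2^-1 s1 s1 s2]
Reduced word: s1^-1 s2^-1 s1 s1 s2

Answer: no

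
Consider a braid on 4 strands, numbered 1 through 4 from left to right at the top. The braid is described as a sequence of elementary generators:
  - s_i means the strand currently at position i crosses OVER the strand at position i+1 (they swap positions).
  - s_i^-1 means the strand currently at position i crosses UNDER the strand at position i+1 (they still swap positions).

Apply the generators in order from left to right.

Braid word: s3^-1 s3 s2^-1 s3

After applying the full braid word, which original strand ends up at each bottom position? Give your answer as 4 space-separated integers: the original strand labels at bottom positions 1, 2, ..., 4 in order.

Answer: 1 3 4 2

Derivation:
Gen 1 (s3^-1): strand 3 crosses under strand 4. Perm now: [1 2 4 3]
Gen 2 (s3): strand 4 crosses over strand 3. Perm now: [1 2 3 4]
Gen 3 (s2^-1): strand 2 crosses under strand 3. Perm now: [1 3 2 4]
Gen 4 (s3): strand 2 crosses over strand 4. Perm now: [1 3 4 2]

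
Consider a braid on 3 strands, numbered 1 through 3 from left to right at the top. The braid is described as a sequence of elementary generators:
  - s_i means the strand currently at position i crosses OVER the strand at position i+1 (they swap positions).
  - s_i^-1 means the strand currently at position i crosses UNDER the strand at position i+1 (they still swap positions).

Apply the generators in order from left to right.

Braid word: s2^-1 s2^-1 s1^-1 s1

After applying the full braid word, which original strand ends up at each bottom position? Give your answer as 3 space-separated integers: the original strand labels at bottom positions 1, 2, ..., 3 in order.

Answer: 1 2 3

Derivation:
Gen 1 (s2^-1): strand 2 crosses under strand 3. Perm now: [1 3 2]
Gen 2 (s2^-1): strand 3 crosses under strand 2. Perm now: [1 2 3]
Gen 3 (s1^-1): strand 1 crosses under strand 2. Perm now: [2 1 3]
Gen 4 (s1): strand 2 crosses over strand 1. Perm now: [1 2 3]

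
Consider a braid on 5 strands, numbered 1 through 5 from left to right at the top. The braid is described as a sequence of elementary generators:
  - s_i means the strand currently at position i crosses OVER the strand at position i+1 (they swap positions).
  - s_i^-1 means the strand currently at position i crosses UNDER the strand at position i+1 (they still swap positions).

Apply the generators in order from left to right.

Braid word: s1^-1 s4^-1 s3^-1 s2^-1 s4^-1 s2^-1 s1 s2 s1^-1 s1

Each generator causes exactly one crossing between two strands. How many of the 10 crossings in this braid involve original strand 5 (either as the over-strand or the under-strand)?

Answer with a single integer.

Gen 1: crossing 1x2. Involves strand 5? no. Count so far: 0
Gen 2: crossing 4x5. Involves strand 5? yes. Count so far: 1
Gen 3: crossing 3x5. Involves strand 5? yes. Count so far: 2
Gen 4: crossing 1x5. Involves strand 5? yes. Count so far: 3
Gen 5: crossing 3x4. Involves strand 5? no. Count so far: 3
Gen 6: crossing 5x1. Involves strand 5? yes. Count so far: 4
Gen 7: crossing 2x1. Involves strand 5? no. Count so far: 4
Gen 8: crossing 2x5. Involves strand 5? yes. Count so far: 5
Gen 9: crossing 1x5. Involves strand 5? yes. Count so far: 6
Gen 10: crossing 5x1. Involves strand 5? yes. Count so far: 7

Answer: 7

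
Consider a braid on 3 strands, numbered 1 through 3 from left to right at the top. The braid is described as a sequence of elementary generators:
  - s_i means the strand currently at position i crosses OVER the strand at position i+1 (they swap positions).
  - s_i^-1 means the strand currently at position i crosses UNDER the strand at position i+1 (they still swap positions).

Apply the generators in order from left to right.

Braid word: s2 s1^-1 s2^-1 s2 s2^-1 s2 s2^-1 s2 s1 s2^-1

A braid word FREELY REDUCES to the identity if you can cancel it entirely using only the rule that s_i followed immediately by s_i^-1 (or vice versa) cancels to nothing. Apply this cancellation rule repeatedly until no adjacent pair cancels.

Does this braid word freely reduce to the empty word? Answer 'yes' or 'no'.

Answer: yes

Derivation:
Gen 1 (s2): push. Stack: [s2]
Gen 2 (s1^-1): push. Stack: [s2 s1^-1]
Gen 3 (s2^-1): push. Stack: [s2 s1^-1 s2^-1]
Gen 4 (s2): cancels prior s2^-1. Stack: [s2 s1^-1]
Gen 5 (s2^-1): push. Stack: [s2 s1^-1 s2^-1]
Gen 6 (s2): cancels prior s2^-1. Stack: [s2 s1^-1]
Gen 7 (s2^-1): push. Stack: [s2 s1^-1 s2^-1]
Gen 8 (s2): cancels prior s2^-1. Stack: [s2 s1^-1]
Gen 9 (s1): cancels prior s1^-1. Stack: [s2]
Gen 10 (s2^-1): cancels prior s2. Stack: []
Reduced word: (empty)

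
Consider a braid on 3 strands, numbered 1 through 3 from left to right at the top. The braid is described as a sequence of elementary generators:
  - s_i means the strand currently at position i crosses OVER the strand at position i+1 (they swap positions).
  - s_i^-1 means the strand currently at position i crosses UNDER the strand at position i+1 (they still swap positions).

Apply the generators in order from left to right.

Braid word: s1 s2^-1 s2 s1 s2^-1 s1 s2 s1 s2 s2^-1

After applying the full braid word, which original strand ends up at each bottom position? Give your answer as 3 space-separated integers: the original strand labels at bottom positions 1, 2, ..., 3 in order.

Gen 1 (s1): strand 1 crosses over strand 2. Perm now: [2 1 3]
Gen 2 (s2^-1): strand 1 crosses under strand 3. Perm now: [2 3 1]
Gen 3 (s2): strand 3 crosses over strand 1. Perm now: [2 1 3]
Gen 4 (s1): strand 2 crosses over strand 1. Perm now: [1 2 3]
Gen 5 (s2^-1): strand 2 crosses under strand 3. Perm now: [1 3 2]
Gen 6 (s1): strand 1 crosses over strand 3. Perm now: [3 1 2]
Gen 7 (s2): strand 1 crosses over strand 2. Perm now: [3 2 1]
Gen 8 (s1): strand 3 crosses over strand 2. Perm now: [2 3 1]
Gen 9 (s2): strand 3 crosses over strand 1. Perm now: [2 1 3]
Gen 10 (s2^-1): strand 1 crosses under strand 3. Perm now: [2 3 1]

Answer: 2 3 1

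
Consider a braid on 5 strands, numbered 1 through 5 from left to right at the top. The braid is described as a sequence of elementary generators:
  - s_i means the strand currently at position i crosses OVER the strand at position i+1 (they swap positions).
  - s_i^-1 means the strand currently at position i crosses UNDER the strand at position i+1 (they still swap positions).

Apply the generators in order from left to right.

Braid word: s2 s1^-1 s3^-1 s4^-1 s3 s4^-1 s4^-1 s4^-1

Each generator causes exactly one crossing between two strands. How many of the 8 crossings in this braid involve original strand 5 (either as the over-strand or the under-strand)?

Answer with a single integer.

Answer: 2

Derivation:
Gen 1: crossing 2x3. Involves strand 5? no. Count so far: 0
Gen 2: crossing 1x3. Involves strand 5? no. Count so far: 0
Gen 3: crossing 2x4. Involves strand 5? no. Count so far: 0
Gen 4: crossing 2x5. Involves strand 5? yes. Count so far: 1
Gen 5: crossing 4x5. Involves strand 5? yes. Count so far: 2
Gen 6: crossing 4x2. Involves strand 5? no. Count so far: 2
Gen 7: crossing 2x4. Involves strand 5? no. Count so far: 2
Gen 8: crossing 4x2. Involves strand 5? no. Count so far: 2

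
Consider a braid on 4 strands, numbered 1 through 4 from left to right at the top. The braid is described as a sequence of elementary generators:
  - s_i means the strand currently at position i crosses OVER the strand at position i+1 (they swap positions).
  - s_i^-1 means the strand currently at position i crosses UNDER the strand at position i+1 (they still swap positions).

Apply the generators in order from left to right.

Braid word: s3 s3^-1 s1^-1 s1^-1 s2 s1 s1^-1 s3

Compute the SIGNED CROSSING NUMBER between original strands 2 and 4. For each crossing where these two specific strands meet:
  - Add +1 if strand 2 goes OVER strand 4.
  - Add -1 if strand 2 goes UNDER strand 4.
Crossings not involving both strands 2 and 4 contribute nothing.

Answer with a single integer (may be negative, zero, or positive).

Answer: 1

Derivation:
Gen 1: crossing 3x4. Both 2&4? no. Sum: 0
Gen 2: crossing 4x3. Both 2&4? no. Sum: 0
Gen 3: crossing 1x2. Both 2&4? no. Sum: 0
Gen 4: crossing 2x1. Both 2&4? no. Sum: 0
Gen 5: crossing 2x3. Both 2&4? no. Sum: 0
Gen 6: crossing 1x3. Both 2&4? no. Sum: 0
Gen 7: crossing 3x1. Both 2&4? no. Sum: 0
Gen 8: 2 over 4. Both 2&4? yes. Contrib: +1. Sum: 1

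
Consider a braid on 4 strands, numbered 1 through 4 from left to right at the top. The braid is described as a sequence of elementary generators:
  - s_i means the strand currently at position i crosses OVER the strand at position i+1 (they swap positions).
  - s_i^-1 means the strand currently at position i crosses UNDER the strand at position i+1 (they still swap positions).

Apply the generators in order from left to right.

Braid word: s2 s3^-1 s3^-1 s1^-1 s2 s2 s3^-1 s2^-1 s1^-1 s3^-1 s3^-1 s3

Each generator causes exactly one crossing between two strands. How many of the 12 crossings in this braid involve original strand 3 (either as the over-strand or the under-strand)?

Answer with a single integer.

Gen 1: crossing 2x3. Involves strand 3? yes. Count so far: 1
Gen 2: crossing 2x4. Involves strand 3? no. Count so far: 1
Gen 3: crossing 4x2. Involves strand 3? no. Count so far: 1
Gen 4: crossing 1x3. Involves strand 3? yes. Count so far: 2
Gen 5: crossing 1x2. Involves strand 3? no. Count so far: 2
Gen 6: crossing 2x1. Involves strand 3? no. Count so far: 2
Gen 7: crossing 2x4. Involves strand 3? no. Count so far: 2
Gen 8: crossing 1x4. Involves strand 3? no. Count so far: 2
Gen 9: crossing 3x4. Involves strand 3? yes. Count so far: 3
Gen 10: crossing 1x2. Involves strand 3? no. Count so far: 3
Gen 11: crossing 2x1. Involves strand 3? no. Count so far: 3
Gen 12: crossing 1x2. Involves strand 3? no. Count so far: 3

Answer: 3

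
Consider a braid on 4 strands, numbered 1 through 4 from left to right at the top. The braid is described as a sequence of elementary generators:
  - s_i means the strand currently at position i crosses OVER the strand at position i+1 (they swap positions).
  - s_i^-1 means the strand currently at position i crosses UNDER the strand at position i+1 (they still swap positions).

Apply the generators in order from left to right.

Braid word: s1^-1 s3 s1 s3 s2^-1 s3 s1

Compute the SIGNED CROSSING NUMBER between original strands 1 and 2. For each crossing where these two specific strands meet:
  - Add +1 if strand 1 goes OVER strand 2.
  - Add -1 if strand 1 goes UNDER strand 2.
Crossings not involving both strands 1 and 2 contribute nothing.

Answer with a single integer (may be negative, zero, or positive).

Gen 1: 1 under 2. Both 1&2? yes. Contrib: -1. Sum: -1
Gen 2: crossing 3x4. Both 1&2? no. Sum: -1
Gen 3: 2 over 1. Both 1&2? yes. Contrib: -1. Sum: -2
Gen 4: crossing 4x3. Both 1&2? no. Sum: -2
Gen 5: crossing 2x3. Both 1&2? no. Sum: -2
Gen 6: crossing 2x4. Both 1&2? no. Sum: -2
Gen 7: crossing 1x3. Both 1&2? no. Sum: -2

Answer: -2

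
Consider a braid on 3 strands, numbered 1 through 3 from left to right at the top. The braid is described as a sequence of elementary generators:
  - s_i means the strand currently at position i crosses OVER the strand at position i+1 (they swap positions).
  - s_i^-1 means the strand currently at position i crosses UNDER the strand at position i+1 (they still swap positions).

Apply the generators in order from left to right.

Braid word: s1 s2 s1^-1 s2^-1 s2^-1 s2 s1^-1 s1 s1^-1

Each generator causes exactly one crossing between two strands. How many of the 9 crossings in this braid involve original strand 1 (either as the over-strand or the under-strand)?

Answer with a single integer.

Answer: 8

Derivation:
Gen 1: crossing 1x2. Involves strand 1? yes. Count so far: 1
Gen 2: crossing 1x3. Involves strand 1? yes. Count so far: 2
Gen 3: crossing 2x3. Involves strand 1? no. Count so far: 2
Gen 4: crossing 2x1. Involves strand 1? yes. Count so far: 3
Gen 5: crossing 1x2. Involves strand 1? yes. Count so far: 4
Gen 6: crossing 2x1. Involves strand 1? yes. Count so far: 5
Gen 7: crossing 3x1. Involves strand 1? yes. Count so far: 6
Gen 8: crossing 1x3. Involves strand 1? yes. Count so far: 7
Gen 9: crossing 3x1. Involves strand 1? yes. Count so far: 8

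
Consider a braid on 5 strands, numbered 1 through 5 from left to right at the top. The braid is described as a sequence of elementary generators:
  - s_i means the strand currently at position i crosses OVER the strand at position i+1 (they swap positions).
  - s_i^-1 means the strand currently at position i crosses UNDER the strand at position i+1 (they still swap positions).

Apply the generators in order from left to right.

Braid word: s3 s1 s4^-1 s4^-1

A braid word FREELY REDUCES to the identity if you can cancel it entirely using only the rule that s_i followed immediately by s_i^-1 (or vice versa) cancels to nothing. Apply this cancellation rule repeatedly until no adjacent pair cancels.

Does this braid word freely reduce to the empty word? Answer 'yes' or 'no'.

Answer: no

Derivation:
Gen 1 (s3): push. Stack: [s3]
Gen 2 (s1): push. Stack: [s3 s1]
Gen 3 (s4^-1): push. Stack: [s3 s1 s4^-1]
Gen 4 (s4^-1): push. Stack: [s3 s1 s4^-1 s4^-1]
Reduced word: s3 s1 s4^-1 s4^-1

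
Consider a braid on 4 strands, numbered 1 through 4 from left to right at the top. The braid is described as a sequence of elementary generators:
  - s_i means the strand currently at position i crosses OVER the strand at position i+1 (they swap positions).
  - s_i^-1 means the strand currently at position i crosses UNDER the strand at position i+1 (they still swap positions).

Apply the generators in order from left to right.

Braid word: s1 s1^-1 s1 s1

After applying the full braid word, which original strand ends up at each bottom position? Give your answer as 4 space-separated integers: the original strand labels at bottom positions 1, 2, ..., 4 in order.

Answer: 1 2 3 4

Derivation:
Gen 1 (s1): strand 1 crosses over strand 2. Perm now: [2 1 3 4]
Gen 2 (s1^-1): strand 2 crosses under strand 1. Perm now: [1 2 3 4]
Gen 3 (s1): strand 1 crosses over strand 2. Perm now: [2 1 3 4]
Gen 4 (s1): strand 2 crosses over strand 1. Perm now: [1 2 3 4]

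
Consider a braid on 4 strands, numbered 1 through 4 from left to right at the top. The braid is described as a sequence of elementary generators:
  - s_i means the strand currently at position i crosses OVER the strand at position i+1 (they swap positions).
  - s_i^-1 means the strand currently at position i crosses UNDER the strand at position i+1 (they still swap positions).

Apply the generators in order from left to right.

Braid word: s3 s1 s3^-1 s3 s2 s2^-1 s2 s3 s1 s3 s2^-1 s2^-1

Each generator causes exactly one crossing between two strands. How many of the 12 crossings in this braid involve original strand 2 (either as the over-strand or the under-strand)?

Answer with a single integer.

Answer: 4

Derivation:
Gen 1: crossing 3x4. Involves strand 2? no. Count so far: 0
Gen 2: crossing 1x2. Involves strand 2? yes. Count so far: 1
Gen 3: crossing 4x3. Involves strand 2? no. Count so far: 1
Gen 4: crossing 3x4. Involves strand 2? no. Count so far: 1
Gen 5: crossing 1x4. Involves strand 2? no. Count so far: 1
Gen 6: crossing 4x1. Involves strand 2? no. Count so far: 1
Gen 7: crossing 1x4. Involves strand 2? no. Count so far: 1
Gen 8: crossing 1x3. Involves strand 2? no. Count so far: 1
Gen 9: crossing 2x4. Involves strand 2? yes. Count so far: 2
Gen 10: crossing 3x1. Involves strand 2? no. Count so far: 2
Gen 11: crossing 2x1. Involves strand 2? yes. Count so far: 3
Gen 12: crossing 1x2. Involves strand 2? yes. Count so far: 4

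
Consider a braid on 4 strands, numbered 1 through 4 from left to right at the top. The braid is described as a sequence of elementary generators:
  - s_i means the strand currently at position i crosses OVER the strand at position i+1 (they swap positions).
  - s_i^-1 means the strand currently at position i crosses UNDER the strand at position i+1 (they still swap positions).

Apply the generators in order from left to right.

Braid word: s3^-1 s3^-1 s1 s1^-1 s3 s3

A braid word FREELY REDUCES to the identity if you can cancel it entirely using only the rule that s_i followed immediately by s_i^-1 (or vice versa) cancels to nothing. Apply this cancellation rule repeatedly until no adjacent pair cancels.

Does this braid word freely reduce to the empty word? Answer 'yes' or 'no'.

Answer: yes

Derivation:
Gen 1 (s3^-1): push. Stack: [s3^-1]
Gen 2 (s3^-1): push. Stack: [s3^-1 s3^-1]
Gen 3 (s1): push. Stack: [s3^-1 s3^-1 s1]
Gen 4 (s1^-1): cancels prior s1. Stack: [s3^-1 s3^-1]
Gen 5 (s3): cancels prior s3^-1. Stack: [s3^-1]
Gen 6 (s3): cancels prior s3^-1. Stack: []
Reduced word: (empty)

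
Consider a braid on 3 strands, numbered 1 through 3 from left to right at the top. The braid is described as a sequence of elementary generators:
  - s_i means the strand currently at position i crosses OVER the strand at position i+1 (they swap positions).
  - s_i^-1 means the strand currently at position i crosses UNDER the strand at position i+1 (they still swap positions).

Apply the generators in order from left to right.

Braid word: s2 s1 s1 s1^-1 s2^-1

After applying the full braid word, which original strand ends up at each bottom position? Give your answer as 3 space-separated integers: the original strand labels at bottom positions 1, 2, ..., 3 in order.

Answer: 3 2 1

Derivation:
Gen 1 (s2): strand 2 crosses over strand 3. Perm now: [1 3 2]
Gen 2 (s1): strand 1 crosses over strand 3. Perm now: [3 1 2]
Gen 3 (s1): strand 3 crosses over strand 1. Perm now: [1 3 2]
Gen 4 (s1^-1): strand 1 crosses under strand 3. Perm now: [3 1 2]
Gen 5 (s2^-1): strand 1 crosses under strand 2. Perm now: [3 2 1]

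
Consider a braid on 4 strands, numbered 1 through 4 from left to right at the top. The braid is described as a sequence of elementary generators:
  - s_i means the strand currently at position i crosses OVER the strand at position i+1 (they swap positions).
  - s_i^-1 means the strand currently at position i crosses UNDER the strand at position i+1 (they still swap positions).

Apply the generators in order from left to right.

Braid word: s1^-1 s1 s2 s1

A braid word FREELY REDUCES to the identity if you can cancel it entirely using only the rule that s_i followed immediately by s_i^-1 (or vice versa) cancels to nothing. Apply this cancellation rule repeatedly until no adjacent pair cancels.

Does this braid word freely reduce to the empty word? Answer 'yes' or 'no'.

Gen 1 (s1^-1): push. Stack: [s1^-1]
Gen 2 (s1): cancels prior s1^-1. Stack: []
Gen 3 (s2): push. Stack: [s2]
Gen 4 (s1): push. Stack: [s2 s1]
Reduced word: s2 s1

Answer: no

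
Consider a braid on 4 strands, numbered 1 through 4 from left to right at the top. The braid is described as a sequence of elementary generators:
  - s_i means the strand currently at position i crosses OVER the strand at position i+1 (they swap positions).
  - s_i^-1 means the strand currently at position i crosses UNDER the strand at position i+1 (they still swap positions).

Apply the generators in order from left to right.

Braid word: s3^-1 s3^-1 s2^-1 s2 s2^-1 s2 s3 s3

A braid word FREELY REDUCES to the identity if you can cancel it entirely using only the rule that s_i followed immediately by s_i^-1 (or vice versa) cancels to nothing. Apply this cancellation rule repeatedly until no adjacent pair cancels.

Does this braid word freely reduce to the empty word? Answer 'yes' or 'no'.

Gen 1 (s3^-1): push. Stack: [s3^-1]
Gen 2 (s3^-1): push. Stack: [s3^-1 s3^-1]
Gen 3 (s2^-1): push. Stack: [s3^-1 s3^-1 s2^-1]
Gen 4 (s2): cancels prior s2^-1. Stack: [s3^-1 s3^-1]
Gen 5 (s2^-1): push. Stack: [s3^-1 s3^-1 s2^-1]
Gen 6 (s2): cancels prior s2^-1. Stack: [s3^-1 s3^-1]
Gen 7 (s3): cancels prior s3^-1. Stack: [s3^-1]
Gen 8 (s3): cancels prior s3^-1. Stack: []
Reduced word: (empty)

Answer: yes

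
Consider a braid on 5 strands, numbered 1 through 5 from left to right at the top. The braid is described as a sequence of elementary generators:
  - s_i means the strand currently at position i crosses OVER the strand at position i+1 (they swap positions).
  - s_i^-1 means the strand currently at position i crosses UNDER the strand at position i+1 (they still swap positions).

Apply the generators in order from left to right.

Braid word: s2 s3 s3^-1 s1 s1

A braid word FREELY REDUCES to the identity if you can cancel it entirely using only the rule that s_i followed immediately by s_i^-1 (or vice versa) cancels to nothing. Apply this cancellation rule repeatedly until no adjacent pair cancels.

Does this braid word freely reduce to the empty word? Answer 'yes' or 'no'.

Gen 1 (s2): push. Stack: [s2]
Gen 2 (s3): push. Stack: [s2 s3]
Gen 3 (s3^-1): cancels prior s3. Stack: [s2]
Gen 4 (s1): push. Stack: [s2 s1]
Gen 5 (s1): push. Stack: [s2 s1 s1]
Reduced word: s2 s1 s1

Answer: no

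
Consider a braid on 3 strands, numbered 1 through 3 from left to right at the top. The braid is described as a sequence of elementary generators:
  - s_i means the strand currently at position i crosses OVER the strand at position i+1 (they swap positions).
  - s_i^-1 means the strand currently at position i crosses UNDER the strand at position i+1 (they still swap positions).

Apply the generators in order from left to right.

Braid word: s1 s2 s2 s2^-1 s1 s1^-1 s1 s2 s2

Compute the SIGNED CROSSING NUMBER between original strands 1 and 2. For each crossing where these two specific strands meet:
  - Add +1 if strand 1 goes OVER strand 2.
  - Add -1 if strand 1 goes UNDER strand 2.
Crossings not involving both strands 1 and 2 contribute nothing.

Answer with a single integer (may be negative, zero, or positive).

Gen 1: 1 over 2. Both 1&2? yes. Contrib: +1. Sum: 1
Gen 2: crossing 1x3. Both 1&2? no. Sum: 1
Gen 3: crossing 3x1. Both 1&2? no. Sum: 1
Gen 4: crossing 1x3. Both 1&2? no. Sum: 1
Gen 5: crossing 2x3. Both 1&2? no. Sum: 1
Gen 6: crossing 3x2. Both 1&2? no. Sum: 1
Gen 7: crossing 2x3. Both 1&2? no. Sum: 1
Gen 8: 2 over 1. Both 1&2? yes. Contrib: -1. Sum: 0
Gen 9: 1 over 2. Both 1&2? yes. Contrib: +1. Sum: 1

Answer: 1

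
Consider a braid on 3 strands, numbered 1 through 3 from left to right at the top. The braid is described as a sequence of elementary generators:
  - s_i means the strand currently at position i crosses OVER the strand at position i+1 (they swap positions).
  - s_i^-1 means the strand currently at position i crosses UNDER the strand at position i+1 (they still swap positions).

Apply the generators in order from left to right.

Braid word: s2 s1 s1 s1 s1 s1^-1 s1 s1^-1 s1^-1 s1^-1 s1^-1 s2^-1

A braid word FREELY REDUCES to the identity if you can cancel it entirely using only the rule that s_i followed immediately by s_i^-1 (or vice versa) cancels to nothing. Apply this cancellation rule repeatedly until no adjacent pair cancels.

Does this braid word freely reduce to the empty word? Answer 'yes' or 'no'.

Gen 1 (s2): push. Stack: [s2]
Gen 2 (s1): push. Stack: [s2 s1]
Gen 3 (s1): push. Stack: [s2 s1 s1]
Gen 4 (s1): push. Stack: [s2 s1 s1 s1]
Gen 5 (s1): push. Stack: [s2 s1 s1 s1 s1]
Gen 6 (s1^-1): cancels prior s1. Stack: [s2 s1 s1 s1]
Gen 7 (s1): push. Stack: [s2 s1 s1 s1 s1]
Gen 8 (s1^-1): cancels prior s1. Stack: [s2 s1 s1 s1]
Gen 9 (s1^-1): cancels prior s1. Stack: [s2 s1 s1]
Gen 10 (s1^-1): cancels prior s1. Stack: [s2 s1]
Gen 11 (s1^-1): cancels prior s1. Stack: [s2]
Gen 12 (s2^-1): cancels prior s2. Stack: []
Reduced word: (empty)

Answer: yes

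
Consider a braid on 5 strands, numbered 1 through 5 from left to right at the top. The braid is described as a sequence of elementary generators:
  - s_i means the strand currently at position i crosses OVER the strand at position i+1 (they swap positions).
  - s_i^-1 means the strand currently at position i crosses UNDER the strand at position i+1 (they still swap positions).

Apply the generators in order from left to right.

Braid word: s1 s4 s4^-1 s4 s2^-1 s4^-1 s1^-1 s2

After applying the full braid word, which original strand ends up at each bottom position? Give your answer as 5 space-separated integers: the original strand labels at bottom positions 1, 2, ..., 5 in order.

Gen 1 (s1): strand 1 crosses over strand 2. Perm now: [2 1 3 4 5]
Gen 2 (s4): strand 4 crosses over strand 5. Perm now: [2 1 3 5 4]
Gen 3 (s4^-1): strand 5 crosses under strand 4. Perm now: [2 1 3 4 5]
Gen 4 (s4): strand 4 crosses over strand 5. Perm now: [2 1 3 5 4]
Gen 5 (s2^-1): strand 1 crosses under strand 3. Perm now: [2 3 1 5 4]
Gen 6 (s4^-1): strand 5 crosses under strand 4. Perm now: [2 3 1 4 5]
Gen 7 (s1^-1): strand 2 crosses under strand 3. Perm now: [3 2 1 4 5]
Gen 8 (s2): strand 2 crosses over strand 1. Perm now: [3 1 2 4 5]

Answer: 3 1 2 4 5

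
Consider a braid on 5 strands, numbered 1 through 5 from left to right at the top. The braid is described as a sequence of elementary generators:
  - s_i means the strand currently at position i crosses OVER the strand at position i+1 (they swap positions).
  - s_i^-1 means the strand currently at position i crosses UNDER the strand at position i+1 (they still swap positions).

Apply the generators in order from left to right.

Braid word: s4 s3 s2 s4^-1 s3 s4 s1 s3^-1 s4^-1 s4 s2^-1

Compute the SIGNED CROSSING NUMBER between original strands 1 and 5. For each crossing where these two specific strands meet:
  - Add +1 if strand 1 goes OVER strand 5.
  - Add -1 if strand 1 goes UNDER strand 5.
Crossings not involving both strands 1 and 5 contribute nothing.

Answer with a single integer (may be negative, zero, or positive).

Answer: 1

Derivation:
Gen 1: crossing 4x5. Both 1&5? no. Sum: 0
Gen 2: crossing 3x5. Both 1&5? no. Sum: 0
Gen 3: crossing 2x5. Both 1&5? no. Sum: 0
Gen 4: crossing 3x4. Both 1&5? no. Sum: 0
Gen 5: crossing 2x4. Both 1&5? no. Sum: 0
Gen 6: crossing 2x3. Both 1&5? no. Sum: 0
Gen 7: 1 over 5. Both 1&5? yes. Contrib: +1. Sum: 1
Gen 8: crossing 4x3. Both 1&5? no. Sum: 1
Gen 9: crossing 4x2. Both 1&5? no. Sum: 1
Gen 10: crossing 2x4. Both 1&5? no. Sum: 1
Gen 11: crossing 1x3. Both 1&5? no. Sum: 1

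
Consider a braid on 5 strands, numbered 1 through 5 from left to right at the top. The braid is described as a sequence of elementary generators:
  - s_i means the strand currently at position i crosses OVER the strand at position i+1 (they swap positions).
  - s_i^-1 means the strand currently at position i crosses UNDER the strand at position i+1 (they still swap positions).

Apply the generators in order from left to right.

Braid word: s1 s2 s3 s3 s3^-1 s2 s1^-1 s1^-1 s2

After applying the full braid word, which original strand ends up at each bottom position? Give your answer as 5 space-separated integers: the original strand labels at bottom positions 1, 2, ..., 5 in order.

Gen 1 (s1): strand 1 crosses over strand 2. Perm now: [2 1 3 4 5]
Gen 2 (s2): strand 1 crosses over strand 3. Perm now: [2 3 1 4 5]
Gen 3 (s3): strand 1 crosses over strand 4. Perm now: [2 3 4 1 5]
Gen 4 (s3): strand 4 crosses over strand 1. Perm now: [2 3 1 4 5]
Gen 5 (s3^-1): strand 1 crosses under strand 4. Perm now: [2 3 4 1 5]
Gen 6 (s2): strand 3 crosses over strand 4. Perm now: [2 4 3 1 5]
Gen 7 (s1^-1): strand 2 crosses under strand 4. Perm now: [4 2 3 1 5]
Gen 8 (s1^-1): strand 4 crosses under strand 2. Perm now: [2 4 3 1 5]
Gen 9 (s2): strand 4 crosses over strand 3. Perm now: [2 3 4 1 5]

Answer: 2 3 4 1 5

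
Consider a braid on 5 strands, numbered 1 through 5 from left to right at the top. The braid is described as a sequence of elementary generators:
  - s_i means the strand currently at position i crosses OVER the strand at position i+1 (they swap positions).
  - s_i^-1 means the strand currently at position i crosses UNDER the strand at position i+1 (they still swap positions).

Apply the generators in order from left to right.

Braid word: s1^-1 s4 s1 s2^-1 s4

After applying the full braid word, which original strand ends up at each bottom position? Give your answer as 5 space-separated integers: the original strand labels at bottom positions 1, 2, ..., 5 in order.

Answer: 1 3 2 4 5

Derivation:
Gen 1 (s1^-1): strand 1 crosses under strand 2. Perm now: [2 1 3 4 5]
Gen 2 (s4): strand 4 crosses over strand 5. Perm now: [2 1 3 5 4]
Gen 3 (s1): strand 2 crosses over strand 1. Perm now: [1 2 3 5 4]
Gen 4 (s2^-1): strand 2 crosses under strand 3. Perm now: [1 3 2 5 4]
Gen 5 (s4): strand 5 crosses over strand 4. Perm now: [1 3 2 4 5]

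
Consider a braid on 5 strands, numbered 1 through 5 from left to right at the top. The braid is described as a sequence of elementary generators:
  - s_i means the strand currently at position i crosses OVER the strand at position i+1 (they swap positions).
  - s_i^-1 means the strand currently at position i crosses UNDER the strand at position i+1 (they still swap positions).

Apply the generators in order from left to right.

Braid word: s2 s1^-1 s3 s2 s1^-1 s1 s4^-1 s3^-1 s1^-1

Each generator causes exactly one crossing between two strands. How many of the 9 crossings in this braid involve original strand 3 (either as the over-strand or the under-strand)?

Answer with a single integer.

Gen 1: crossing 2x3. Involves strand 3? yes. Count so far: 1
Gen 2: crossing 1x3. Involves strand 3? yes. Count so far: 2
Gen 3: crossing 2x4. Involves strand 3? no. Count so far: 2
Gen 4: crossing 1x4. Involves strand 3? no. Count so far: 2
Gen 5: crossing 3x4. Involves strand 3? yes. Count so far: 3
Gen 6: crossing 4x3. Involves strand 3? yes. Count so far: 4
Gen 7: crossing 2x5. Involves strand 3? no. Count so far: 4
Gen 8: crossing 1x5. Involves strand 3? no. Count so far: 4
Gen 9: crossing 3x4. Involves strand 3? yes. Count so far: 5

Answer: 5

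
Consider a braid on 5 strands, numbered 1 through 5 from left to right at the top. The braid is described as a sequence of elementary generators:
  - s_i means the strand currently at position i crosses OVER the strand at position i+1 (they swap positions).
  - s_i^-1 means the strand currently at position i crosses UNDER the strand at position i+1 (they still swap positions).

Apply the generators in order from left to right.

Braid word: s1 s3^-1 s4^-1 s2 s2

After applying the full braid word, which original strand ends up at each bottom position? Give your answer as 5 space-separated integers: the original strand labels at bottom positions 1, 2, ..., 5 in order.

Answer: 2 1 4 5 3

Derivation:
Gen 1 (s1): strand 1 crosses over strand 2. Perm now: [2 1 3 4 5]
Gen 2 (s3^-1): strand 3 crosses under strand 4. Perm now: [2 1 4 3 5]
Gen 3 (s4^-1): strand 3 crosses under strand 5. Perm now: [2 1 4 5 3]
Gen 4 (s2): strand 1 crosses over strand 4. Perm now: [2 4 1 5 3]
Gen 5 (s2): strand 4 crosses over strand 1. Perm now: [2 1 4 5 3]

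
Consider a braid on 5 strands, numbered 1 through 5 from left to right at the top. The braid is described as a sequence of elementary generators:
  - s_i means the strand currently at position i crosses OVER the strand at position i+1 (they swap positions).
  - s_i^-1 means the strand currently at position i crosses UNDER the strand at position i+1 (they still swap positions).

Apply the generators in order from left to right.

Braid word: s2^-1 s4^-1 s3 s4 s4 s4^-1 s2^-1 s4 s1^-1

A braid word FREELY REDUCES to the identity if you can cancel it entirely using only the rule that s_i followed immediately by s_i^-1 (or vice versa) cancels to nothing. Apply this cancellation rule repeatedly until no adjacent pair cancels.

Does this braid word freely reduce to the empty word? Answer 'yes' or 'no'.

Answer: no

Derivation:
Gen 1 (s2^-1): push. Stack: [s2^-1]
Gen 2 (s4^-1): push. Stack: [s2^-1 s4^-1]
Gen 3 (s3): push. Stack: [s2^-1 s4^-1 s3]
Gen 4 (s4): push. Stack: [s2^-1 s4^-1 s3 s4]
Gen 5 (s4): push. Stack: [s2^-1 s4^-1 s3 s4 s4]
Gen 6 (s4^-1): cancels prior s4. Stack: [s2^-1 s4^-1 s3 s4]
Gen 7 (s2^-1): push. Stack: [s2^-1 s4^-1 s3 s4 s2^-1]
Gen 8 (s4): push. Stack: [s2^-1 s4^-1 s3 s4 s2^-1 s4]
Gen 9 (s1^-1): push. Stack: [s2^-1 s4^-1 s3 s4 s2^-1 s4 s1^-1]
Reduced word: s2^-1 s4^-1 s3 s4 s2^-1 s4 s1^-1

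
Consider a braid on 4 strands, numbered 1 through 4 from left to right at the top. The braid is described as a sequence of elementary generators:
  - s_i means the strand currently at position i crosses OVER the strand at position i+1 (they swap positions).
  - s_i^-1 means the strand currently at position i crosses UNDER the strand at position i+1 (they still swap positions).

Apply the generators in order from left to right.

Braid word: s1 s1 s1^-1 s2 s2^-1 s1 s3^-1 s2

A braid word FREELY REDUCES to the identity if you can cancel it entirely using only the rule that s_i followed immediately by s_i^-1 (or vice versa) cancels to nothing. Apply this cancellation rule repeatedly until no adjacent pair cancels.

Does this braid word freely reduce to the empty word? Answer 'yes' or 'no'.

Answer: no

Derivation:
Gen 1 (s1): push. Stack: [s1]
Gen 2 (s1): push. Stack: [s1 s1]
Gen 3 (s1^-1): cancels prior s1. Stack: [s1]
Gen 4 (s2): push. Stack: [s1 s2]
Gen 5 (s2^-1): cancels prior s2. Stack: [s1]
Gen 6 (s1): push. Stack: [s1 s1]
Gen 7 (s3^-1): push. Stack: [s1 s1 s3^-1]
Gen 8 (s2): push. Stack: [s1 s1 s3^-1 s2]
Reduced word: s1 s1 s3^-1 s2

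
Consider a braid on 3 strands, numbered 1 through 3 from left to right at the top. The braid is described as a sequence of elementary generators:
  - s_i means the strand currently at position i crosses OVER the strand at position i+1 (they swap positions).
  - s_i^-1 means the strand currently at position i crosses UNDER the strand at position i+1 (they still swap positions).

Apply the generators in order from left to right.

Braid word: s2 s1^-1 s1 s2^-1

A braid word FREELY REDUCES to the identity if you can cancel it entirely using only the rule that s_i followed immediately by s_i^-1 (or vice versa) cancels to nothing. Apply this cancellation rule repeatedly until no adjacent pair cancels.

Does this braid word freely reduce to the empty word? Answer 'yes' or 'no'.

Answer: yes

Derivation:
Gen 1 (s2): push. Stack: [s2]
Gen 2 (s1^-1): push. Stack: [s2 s1^-1]
Gen 3 (s1): cancels prior s1^-1. Stack: [s2]
Gen 4 (s2^-1): cancels prior s2. Stack: []
Reduced word: (empty)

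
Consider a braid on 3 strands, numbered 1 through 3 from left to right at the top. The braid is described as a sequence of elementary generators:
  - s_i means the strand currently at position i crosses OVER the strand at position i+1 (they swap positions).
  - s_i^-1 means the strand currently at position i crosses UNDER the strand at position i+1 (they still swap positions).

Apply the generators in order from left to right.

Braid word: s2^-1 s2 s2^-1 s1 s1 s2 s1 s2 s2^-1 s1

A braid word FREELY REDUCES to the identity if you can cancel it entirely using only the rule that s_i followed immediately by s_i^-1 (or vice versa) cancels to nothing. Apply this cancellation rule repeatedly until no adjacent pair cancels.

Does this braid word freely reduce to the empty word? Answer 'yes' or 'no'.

Answer: no

Derivation:
Gen 1 (s2^-1): push. Stack: [s2^-1]
Gen 2 (s2): cancels prior s2^-1. Stack: []
Gen 3 (s2^-1): push. Stack: [s2^-1]
Gen 4 (s1): push. Stack: [s2^-1 s1]
Gen 5 (s1): push. Stack: [s2^-1 s1 s1]
Gen 6 (s2): push. Stack: [s2^-1 s1 s1 s2]
Gen 7 (s1): push. Stack: [s2^-1 s1 s1 s2 s1]
Gen 8 (s2): push. Stack: [s2^-1 s1 s1 s2 s1 s2]
Gen 9 (s2^-1): cancels prior s2. Stack: [s2^-1 s1 s1 s2 s1]
Gen 10 (s1): push. Stack: [s2^-1 s1 s1 s2 s1 s1]
Reduced word: s2^-1 s1 s1 s2 s1 s1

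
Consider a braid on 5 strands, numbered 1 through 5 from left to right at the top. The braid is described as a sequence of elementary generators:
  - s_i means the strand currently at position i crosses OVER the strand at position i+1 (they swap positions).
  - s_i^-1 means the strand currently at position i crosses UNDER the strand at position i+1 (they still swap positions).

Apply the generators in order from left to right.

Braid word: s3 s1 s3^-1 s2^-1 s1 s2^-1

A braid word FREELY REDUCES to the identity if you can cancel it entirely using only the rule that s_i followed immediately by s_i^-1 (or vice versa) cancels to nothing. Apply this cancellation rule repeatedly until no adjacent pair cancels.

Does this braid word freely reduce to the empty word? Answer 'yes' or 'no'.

Answer: no

Derivation:
Gen 1 (s3): push. Stack: [s3]
Gen 2 (s1): push. Stack: [s3 s1]
Gen 3 (s3^-1): push. Stack: [s3 s1 s3^-1]
Gen 4 (s2^-1): push. Stack: [s3 s1 s3^-1 s2^-1]
Gen 5 (s1): push. Stack: [s3 s1 s3^-1 s2^-1 s1]
Gen 6 (s2^-1): push. Stack: [s3 s1 s3^-1 s2^-1 s1 s2^-1]
Reduced word: s3 s1 s3^-1 s2^-1 s1 s2^-1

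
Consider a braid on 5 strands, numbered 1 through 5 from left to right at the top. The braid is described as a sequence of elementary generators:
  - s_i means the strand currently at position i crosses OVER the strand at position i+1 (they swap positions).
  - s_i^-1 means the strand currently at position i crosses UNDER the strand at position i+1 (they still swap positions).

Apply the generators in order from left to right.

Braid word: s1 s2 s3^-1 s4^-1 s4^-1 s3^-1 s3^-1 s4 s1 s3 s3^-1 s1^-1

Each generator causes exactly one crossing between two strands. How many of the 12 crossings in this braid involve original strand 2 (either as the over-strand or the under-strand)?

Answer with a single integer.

Answer: 3

Derivation:
Gen 1: crossing 1x2. Involves strand 2? yes. Count so far: 1
Gen 2: crossing 1x3. Involves strand 2? no. Count so far: 1
Gen 3: crossing 1x4. Involves strand 2? no. Count so far: 1
Gen 4: crossing 1x5. Involves strand 2? no. Count so far: 1
Gen 5: crossing 5x1. Involves strand 2? no. Count so far: 1
Gen 6: crossing 4x1. Involves strand 2? no. Count so far: 1
Gen 7: crossing 1x4. Involves strand 2? no. Count so far: 1
Gen 8: crossing 1x5. Involves strand 2? no. Count so far: 1
Gen 9: crossing 2x3. Involves strand 2? yes. Count so far: 2
Gen 10: crossing 4x5. Involves strand 2? no. Count so far: 2
Gen 11: crossing 5x4. Involves strand 2? no. Count so far: 2
Gen 12: crossing 3x2. Involves strand 2? yes. Count so far: 3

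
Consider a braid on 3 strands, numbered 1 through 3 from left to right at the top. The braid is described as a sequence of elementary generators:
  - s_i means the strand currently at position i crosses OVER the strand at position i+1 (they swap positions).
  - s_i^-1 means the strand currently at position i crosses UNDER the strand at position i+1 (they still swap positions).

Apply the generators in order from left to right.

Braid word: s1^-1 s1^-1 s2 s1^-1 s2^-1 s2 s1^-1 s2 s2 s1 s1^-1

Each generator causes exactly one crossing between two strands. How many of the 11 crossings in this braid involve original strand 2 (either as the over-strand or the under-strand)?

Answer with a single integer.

Answer: 7

Derivation:
Gen 1: crossing 1x2. Involves strand 2? yes. Count so far: 1
Gen 2: crossing 2x1. Involves strand 2? yes. Count so far: 2
Gen 3: crossing 2x3. Involves strand 2? yes. Count so far: 3
Gen 4: crossing 1x3. Involves strand 2? no. Count so far: 3
Gen 5: crossing 1x2. Involves strand 2? yes. Count so far: 4
Gen 6: crossing 2x1. Involves strand 2? yes. Count so far: 5
Gen 7: crossing 3x1. Involves strand 2? no. Count so far: 5
Gen 8: crossing 3x2. Involves strand 2? yes. Count so far: 6
Gen 9: crossing 2x3. Involves strand 2? yes. Count so far: 7
Gen 10: crossing 1x3. Involves strand 2? no. Count so far: 7
Gen 11: crossing 3x1. Involves strand 2? no. Count so far: 7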